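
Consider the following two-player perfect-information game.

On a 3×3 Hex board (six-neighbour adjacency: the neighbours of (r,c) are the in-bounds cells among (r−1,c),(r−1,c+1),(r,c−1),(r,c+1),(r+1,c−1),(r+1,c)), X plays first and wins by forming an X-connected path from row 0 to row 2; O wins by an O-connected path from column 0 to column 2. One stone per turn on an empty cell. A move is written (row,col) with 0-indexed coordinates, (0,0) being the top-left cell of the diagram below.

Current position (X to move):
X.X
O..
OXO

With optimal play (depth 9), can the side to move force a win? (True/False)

X winning at [X.X/O../OXO]: True

ply 1, X at X.X/O../OXO | (0,1)=+1→XXX/O../OXO*; (1,1)=+1→X.X/OX./OXO; (1,2)=+1→X.X/O.X/OXO
ply 2, O at XXX/O../OXO | (1,1)=-1→XXX/OO./OXO*; (1,2)=-1→XXX/O.O/OXO
ply 3, X at XXX/OO./OXO | (1,2)=+1→XXX/OOX/OXO*
ply 4: XXX/OOX/OXO is terminal -1 (O); from X.X/O../OXO depth 9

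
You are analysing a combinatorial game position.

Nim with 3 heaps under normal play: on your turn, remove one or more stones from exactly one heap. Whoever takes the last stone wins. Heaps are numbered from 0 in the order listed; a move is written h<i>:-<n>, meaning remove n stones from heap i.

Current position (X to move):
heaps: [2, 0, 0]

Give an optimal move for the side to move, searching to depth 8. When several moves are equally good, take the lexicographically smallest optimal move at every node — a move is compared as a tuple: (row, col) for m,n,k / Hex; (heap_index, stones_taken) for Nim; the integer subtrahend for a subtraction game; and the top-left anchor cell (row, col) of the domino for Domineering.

X's best at [(2,0,0)]: h0:-2

ply 1, X at (2,0,0) | h0:-1=-1→(1,0,0); h0:-2=+1→(0,0,0)*
ply 2: (0,0,0) is terminal -1 (O); from (2,0,0) depth 8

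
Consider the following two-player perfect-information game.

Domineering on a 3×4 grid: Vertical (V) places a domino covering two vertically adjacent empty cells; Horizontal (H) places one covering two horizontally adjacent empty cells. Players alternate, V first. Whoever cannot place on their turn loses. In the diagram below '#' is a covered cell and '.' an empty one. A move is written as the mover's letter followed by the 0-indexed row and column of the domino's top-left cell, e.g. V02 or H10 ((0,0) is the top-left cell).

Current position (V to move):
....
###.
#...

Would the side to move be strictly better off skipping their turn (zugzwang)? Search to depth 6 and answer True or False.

zugzwang(..../###./#..., V) = False

[..../###./#...] V move#1: V03:-1/...#/####/#...*, V13:-1/..../####/#..#
[...#/####/#...] H move#2: H00:+1/##.#/####/#...*, H01:+1/.###/####/#..., H21:+1/...#/####/###., H22:+1/...#/####/#.##
[##.#/####/#...] end (terminal -1, V#3); searched ..../###./#... to 6
pass branch (H moves first from the same position):
  | [..../###./#...] H move#1: H00:+1/##../###./#...*, H01:+1/.##./###./#..., H02:+1/..##/###./#..., H21:+1/..../###./###., H22:+1/..../###./#.##
  | [##../###./#...] V move#2: V03:-1/##.#/####/#...*, V13:-1/##../####/#..#
  | [##.#/####/#...] H move#3: H21:+1/##.#/####/###.*, H22:+1/##.#/####/#.##
  | [##.#/####/###.] end (terminal -1, V#4); searched ..../###./#... to 6
V moving scores -1; V passing scores -1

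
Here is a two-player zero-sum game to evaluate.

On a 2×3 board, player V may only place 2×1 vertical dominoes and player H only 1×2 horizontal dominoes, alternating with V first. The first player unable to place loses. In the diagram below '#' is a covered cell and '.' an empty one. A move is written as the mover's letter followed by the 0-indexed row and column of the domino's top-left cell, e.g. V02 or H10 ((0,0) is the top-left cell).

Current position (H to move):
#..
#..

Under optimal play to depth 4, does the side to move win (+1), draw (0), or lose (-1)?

ply 1, H at #../#.. | H01=+1→###/#..*; H11=+1→#../###
ply 2: ###/#.. is terminal -1 (V); from #../#.. depth 4

value(#../#.., H) = +1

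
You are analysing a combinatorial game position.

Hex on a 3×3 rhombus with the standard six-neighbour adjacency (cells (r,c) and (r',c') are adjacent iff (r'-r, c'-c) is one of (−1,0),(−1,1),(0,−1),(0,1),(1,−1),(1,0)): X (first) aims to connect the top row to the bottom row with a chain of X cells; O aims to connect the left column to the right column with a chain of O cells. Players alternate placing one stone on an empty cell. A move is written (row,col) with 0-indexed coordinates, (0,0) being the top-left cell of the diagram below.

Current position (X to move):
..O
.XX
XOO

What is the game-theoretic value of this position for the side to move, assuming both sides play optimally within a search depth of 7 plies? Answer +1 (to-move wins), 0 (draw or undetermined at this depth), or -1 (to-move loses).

value(..O/.XX/XOO, X) = +1

ply 1, X at ..O/.XX/XOO | (0,0)=+1→X.O/.XX/XOO*; (0,1)=+1→.XO/.XX/XOO; (1,0)=+1→..O/XXX/XOO
ply 2, O at X.O/.XX/XOO | (0,1)=-1→XOO/.XX/XOO*; (1,0)=-1→X.O/OXX/XOO
ply 3, X at XOO/.XX/XOO | (1,0)=+1→XOO/XXX/XOO*
ply 4: XOO/XXX/XOO is terminal -1 (O); from ..O/.XX/XOO depth 7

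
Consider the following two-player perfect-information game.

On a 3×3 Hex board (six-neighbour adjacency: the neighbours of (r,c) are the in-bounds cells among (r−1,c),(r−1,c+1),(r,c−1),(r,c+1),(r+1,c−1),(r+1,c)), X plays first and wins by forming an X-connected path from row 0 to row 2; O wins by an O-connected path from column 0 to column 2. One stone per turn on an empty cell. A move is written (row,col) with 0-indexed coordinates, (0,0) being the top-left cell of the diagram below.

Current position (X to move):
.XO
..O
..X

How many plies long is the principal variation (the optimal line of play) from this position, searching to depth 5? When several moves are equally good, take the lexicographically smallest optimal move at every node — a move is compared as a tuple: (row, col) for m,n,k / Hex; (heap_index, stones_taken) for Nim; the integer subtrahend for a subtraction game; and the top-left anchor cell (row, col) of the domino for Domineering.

[.XO/..O/..X] X move#1: (0,0):-1/XXO/..O/..X, (1,0):-1/.XO/X.O/..X, (1,1):+1/.XO/.XO/..X*, (2,0):+1/.XO/..O/X.X, (2,1):-1/.XO/..O/.XX
[.XO/.XO/..X] O move#2: (0,0):-1/OXO/.XO/..X*, (1,0):-1/.XO/OXO/..X, (2,0):-1/.XO/.XO/O.X, (2,1):-1/.XO/.XO/.OX
[OXO/.XO/..X] X move#3: (1,0):+1/OXO/XXO/..X*, (2,0):+1/OXO/.XO/X.X, (2,1):+1/OXO/.XO/.XX
[OXO/XXO/..X] O move#4: (2,0):-1/OXO/XXO/O.X*, (2,1):-1/OXO/XXO/.OX
[OXO/XXO/O.X] X move#5: (2,1):+1/OXO/XXO/OXX*
[OXO/XXO/OXX] end (terminal -1, O#6); searched .XO/..O/..X to 5

PV length from [.XO/..O/..X]: 5 plies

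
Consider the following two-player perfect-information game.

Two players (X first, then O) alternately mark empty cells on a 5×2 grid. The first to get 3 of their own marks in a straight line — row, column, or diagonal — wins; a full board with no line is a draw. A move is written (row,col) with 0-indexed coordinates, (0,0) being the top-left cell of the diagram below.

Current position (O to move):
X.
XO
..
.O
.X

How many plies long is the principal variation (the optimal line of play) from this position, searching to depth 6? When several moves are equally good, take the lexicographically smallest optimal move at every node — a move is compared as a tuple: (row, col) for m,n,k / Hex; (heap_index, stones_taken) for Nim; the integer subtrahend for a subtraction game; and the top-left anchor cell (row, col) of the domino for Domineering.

PV length from [X./XO/../.O/.X]: 1 ply

ply 1, O at X./XO/../.O/.X | (0,1)=-1→XO/XO/../.O/.X; (2,0)=+0→X./XO/O./.O/.X; (2,1)=+1→X./XO/.O/.O/.X*; (3,0)=-1→X./XO/../OO/.X; (4,0)=-1→X./XO/../.O/OX
ply 2: X./XO/.O/.O/.X is terminal -1 (X); from X./XO/../.O/.X depth 6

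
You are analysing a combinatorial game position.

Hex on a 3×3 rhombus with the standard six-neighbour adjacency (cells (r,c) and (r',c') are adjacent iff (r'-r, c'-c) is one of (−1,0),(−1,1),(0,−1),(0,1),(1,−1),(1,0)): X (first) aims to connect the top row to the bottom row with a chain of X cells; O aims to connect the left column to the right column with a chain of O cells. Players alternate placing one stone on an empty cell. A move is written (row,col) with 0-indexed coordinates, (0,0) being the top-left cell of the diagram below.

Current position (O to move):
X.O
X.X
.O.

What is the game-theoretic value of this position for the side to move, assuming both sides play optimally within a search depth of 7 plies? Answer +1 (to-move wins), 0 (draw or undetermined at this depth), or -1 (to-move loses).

p1 O@[X.O/X.X/.O.]: (0,1)[XOO/X.X/.O.]-1 (1,1)[X.O/XOX/.O.]-1 (2,0)[X.O/X.X/OO.]+1* (2,2)[X.O/X.X/.OO]-1
p2 X@[X.O/X.X/OO.]: (0,1)[XXO/X.X/OO.]-1* (1,1)[X.O/XXX/OO.]-1 (2,2)[X.O/X.X/OOX]-1
p3 O@[XXO/X.X/OO.]: (1,1)[XXO/XOX/OO.]+1* (2,2)[XXO/X.X/OOO]+1
p4 X@[XXO/XOX/OO.] terminal -1; root [X.O/X.X/.O.] d7

value(X.O/X.X/.O., O) = +1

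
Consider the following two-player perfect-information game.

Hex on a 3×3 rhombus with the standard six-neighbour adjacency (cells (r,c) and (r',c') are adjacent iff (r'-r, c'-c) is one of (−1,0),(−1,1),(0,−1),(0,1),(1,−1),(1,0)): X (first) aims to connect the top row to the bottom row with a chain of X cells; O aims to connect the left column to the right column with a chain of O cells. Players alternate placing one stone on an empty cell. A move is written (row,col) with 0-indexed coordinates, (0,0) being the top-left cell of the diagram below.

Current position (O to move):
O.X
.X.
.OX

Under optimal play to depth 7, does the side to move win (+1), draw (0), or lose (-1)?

ply 1, O at O.X/.X./.OX | (0,1)=-1→OOX/.X./.OX*; (1,0)=-1→O.X/OX./.OX; (1,2)=-1→O.X/.XO/.OX; (2,0)=-1→O.X/.X./OOX
ply 2, X at OOX/.X./.OX | (1,0)=+1→OOX/XX./.OX*; (1,2)=+1→OOX/.XX/.OX; (2,0)=+1→OOX/.X./XOX
ply 3, O at OOX/XX./.OX | (1,2)=-1→OOX/XXO/.OX*; (2,0)=-1→OOX/XX./OOX
ply 4, X at OOX/XXO/.OX | (2,0)=+1→OOX/XXO/XOX*
ply 5: OOX/XXO/XOX is terminal -1 (O); from O.X/.X./.OX depth 7

value(O.X/.X./.OX, O) = -1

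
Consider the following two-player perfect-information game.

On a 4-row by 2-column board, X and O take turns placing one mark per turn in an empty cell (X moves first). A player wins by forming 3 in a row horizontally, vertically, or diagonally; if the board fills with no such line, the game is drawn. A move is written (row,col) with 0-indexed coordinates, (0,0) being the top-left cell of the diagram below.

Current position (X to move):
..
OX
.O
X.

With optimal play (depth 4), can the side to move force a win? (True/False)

p1 X@[../OX/.O/X.]: (0,0)[X./OX/.O/X.]+0* (0,1)[.X/OX/.O/X.]+0 (2,0)[../OX/XO/X.]+0 (3,1)[../OX/.O/XX]+0
p2 O@[X./OX/.O/X.]: (0,1)[XO/OX/.O/X.]+0* (2,0)[X./OX/OO/X.]+0 (3,1)[X./OX/.O/XO]+0
p3 X@[XO/OX/.O/X.]: (2,0)[XO/OX/XO/X.]+0* (3,1)[XO/OX/.O/XX]+0
p4 O@[XO/OX/XO/X.]: (3,1)[XO/OX/XO/XO]+0*
p5 X@[XO/OX/XO/XO] terminal +0; root [../OX/.O/X.] d4

X winning at [../OX/.O/X.]: False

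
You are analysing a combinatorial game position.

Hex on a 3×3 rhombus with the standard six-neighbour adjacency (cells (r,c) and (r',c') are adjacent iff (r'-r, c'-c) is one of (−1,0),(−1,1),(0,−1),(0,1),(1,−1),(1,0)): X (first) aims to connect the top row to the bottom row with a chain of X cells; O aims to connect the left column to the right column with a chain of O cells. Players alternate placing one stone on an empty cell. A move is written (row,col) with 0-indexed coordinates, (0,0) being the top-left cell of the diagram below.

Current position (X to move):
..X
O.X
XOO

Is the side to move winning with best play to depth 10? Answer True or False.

X winning at [..X/O.X/XOO]: True

[..X/O.X/XOO] X move#1: (0,0):-1/X.X/O.X/XOO, (0,1):-1/.XX/O.X/XOO, (1,1):+1/..X/OXX/XOO*
[..X/OXX/XOO] end (terminal -1, O#2); searched ..X/O.X/XOO to 10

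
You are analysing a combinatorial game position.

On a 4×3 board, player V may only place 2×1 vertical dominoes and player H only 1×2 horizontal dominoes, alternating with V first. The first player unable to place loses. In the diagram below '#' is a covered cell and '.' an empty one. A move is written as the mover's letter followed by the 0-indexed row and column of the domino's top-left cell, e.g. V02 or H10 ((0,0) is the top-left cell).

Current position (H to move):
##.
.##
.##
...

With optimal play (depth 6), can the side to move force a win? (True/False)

p1 H@[##./.##/.##/...]: H30[##./.##/.##/##.]-1* H31[##./.##/.##/.##]-1
p2 V@[##./.##/.##/##.]: V10[##./###/###/##.]+1*
p3 H@[##./###/###/##.] terminal -1; root [##./.##/.##/...] d6

H winning at [##./.##/.##/...]: False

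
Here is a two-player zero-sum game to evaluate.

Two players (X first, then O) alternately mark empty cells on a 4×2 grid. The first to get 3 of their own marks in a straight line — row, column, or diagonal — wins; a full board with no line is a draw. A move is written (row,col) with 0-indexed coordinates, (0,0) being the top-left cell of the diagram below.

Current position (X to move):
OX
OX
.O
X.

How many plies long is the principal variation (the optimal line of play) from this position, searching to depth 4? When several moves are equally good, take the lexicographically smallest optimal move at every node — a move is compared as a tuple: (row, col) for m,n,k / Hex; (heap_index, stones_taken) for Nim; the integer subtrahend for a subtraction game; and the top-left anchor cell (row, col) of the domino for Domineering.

[OX/OX/.O/X.] X move#1: (2,0):+0/OX/OX/XO/X.*, (3,1):-1/OX/OX/.O/XX
[OX/OX/XO/X.] O move#2: (3,1):+0/OX/OX/XO/XO*
[OX/OX/XO/XO] end (terminal +0, X#3); searched OX/OX/.O/X. to 4

PV length from [OX/OX/.O/X.]: 2 plies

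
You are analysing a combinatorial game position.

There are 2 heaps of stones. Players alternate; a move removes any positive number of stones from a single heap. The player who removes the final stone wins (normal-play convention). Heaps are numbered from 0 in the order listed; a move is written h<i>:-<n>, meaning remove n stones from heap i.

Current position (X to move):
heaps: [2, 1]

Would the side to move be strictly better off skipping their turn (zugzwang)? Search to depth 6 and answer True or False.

p1 X@[(2,1)]: h0:-1[(1,1)]+1* h0:-2[(0,1)]-1 h1:-1[(2,0)]-1
p2 O@[(1,1)]: h0:-1[(0,1)]-1* h1:-1[(1,0)]-1
p3 X@[(0,1)]: h1:-1[(0,0)]+1*
p4 O@[(0,0)] terminal -1; root [(2,1)] d6
suppose X passes — search the same position with O to move:
pass> p1 O@[(2,1)]: h0:-1[(1,1)]+1* h0:-2[(0,1)]-1 h1:-1[(2,0)]-1
pass> p2 X@[(1,1)]: h0:-1[(0,1)]-1* h1:-1[(1,0)]-1
pass> p3 O@[(0,1)]: h1:-1[(0,0)]+1*
pass> p4 X@[(0,0)] terminal -1; root [(2,1)] d6
for X: play +1, pass -1

zugzwang((2,1), X) = False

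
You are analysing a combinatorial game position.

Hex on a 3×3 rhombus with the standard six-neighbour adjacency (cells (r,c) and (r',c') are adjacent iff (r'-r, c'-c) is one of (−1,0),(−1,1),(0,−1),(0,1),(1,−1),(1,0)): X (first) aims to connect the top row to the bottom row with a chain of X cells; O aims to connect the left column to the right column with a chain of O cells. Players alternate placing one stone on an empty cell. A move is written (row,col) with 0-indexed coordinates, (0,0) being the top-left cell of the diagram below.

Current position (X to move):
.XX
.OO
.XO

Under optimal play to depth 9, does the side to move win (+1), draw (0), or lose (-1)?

[.XX/.OO/.XO] X move#1: (0,0):-1/XXX/.OO/.XO*, (1,0):-1/.XX/XOO/.XO, (2,0):-1/.XX/.OO/XXO
[XXX/.OO/.XO] O move#2: (1,0):+1/XXX/OOO/.XO*, (2,0):+1/XXX/.OO/OXO
[XXX/OOO/.XO] end (terminal -1, X#3); searched .XX/.OO/.XO to 9

value(.XX/.OO/.XO, X) = -1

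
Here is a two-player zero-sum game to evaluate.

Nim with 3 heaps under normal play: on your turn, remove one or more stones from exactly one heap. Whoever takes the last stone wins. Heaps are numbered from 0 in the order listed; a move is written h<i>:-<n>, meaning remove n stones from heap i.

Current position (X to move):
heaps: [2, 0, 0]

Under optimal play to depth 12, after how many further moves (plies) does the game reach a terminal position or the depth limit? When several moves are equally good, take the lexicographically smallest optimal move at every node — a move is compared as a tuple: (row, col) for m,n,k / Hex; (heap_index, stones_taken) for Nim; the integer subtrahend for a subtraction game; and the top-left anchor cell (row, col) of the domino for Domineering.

p1 X@[(2,0,0)]: h0:-1[(1,0,0)]-1 h0:-2[(0,0,0)]+1*
p2 O@[(0,0,0)] terminal -1; root [(2,0,0)] d12

PV length from [(2,0,0)]: 1 ply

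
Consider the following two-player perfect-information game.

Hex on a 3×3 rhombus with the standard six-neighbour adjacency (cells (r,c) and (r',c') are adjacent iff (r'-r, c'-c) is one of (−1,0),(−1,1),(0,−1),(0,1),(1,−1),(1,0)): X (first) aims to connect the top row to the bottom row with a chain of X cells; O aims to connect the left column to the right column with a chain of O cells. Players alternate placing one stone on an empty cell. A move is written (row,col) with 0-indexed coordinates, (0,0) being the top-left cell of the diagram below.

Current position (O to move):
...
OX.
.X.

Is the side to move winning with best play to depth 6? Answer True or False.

[.../OX./.X.] O move#1: (0,0):-1/O../OX./.X.*, (0,1):-1/.O./OX./.X., (0,2):-1/..O/OX./.X., (1,2):-1/.../OXO/.X., (2,0):-1/.../OX./OX., (2,2):-1/.../OX./.XO
[O../OX./.X.] X move#2: (0,1):+1/OX./OX./.X.*, (0,2):+1/O.X/OX./.X., (1,2):+1/O../OXX/.X., (2,0):+1/O../OX./XX., (2,2):+1/O../OX./.XX
[OX./OX./.X.] end (terminal -1, O#3); searched .../OX./.X. to 6

O winning at [.../OX./.X.]: False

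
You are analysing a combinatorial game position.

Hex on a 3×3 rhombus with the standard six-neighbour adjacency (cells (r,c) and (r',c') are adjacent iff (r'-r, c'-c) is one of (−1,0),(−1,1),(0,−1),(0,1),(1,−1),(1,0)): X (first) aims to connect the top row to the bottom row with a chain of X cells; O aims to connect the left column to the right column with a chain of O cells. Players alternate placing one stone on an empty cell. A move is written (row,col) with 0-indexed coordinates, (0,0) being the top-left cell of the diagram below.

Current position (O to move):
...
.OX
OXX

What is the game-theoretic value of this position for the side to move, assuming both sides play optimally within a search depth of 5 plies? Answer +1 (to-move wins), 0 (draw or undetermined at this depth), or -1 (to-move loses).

p1 O@[.../.OX/OXX]: (0,0)[O../.OX/OXX]-1 (0,1)[.O./.OX/OXX]-1 (0,2)[..O/.OX/OXX]+1* (1,0)[.../OOX/OXX]-1
p2 X@[..O/.OX/OXX] terminal -1; root [.../.OX/OXX] d5

value(.../.OX/OXX, O) = +1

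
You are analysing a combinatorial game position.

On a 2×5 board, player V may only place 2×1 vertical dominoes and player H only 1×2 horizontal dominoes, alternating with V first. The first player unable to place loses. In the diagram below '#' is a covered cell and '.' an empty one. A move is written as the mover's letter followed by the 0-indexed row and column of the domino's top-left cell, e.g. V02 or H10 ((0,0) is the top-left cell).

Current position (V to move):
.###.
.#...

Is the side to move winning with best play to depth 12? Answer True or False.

V winning at [.###./.#...]: True

p1 V@[.###./.#...]: V00[####./##...]-1 V04[.####/.#..#]+1*
p2 H@[.####/.#..#]: H12[.####/.####]-1*
p3 V@[.####/.####]: V00[#####/#####]+1*
p4 H@[#####/#####] terminal -1; root [.###./.#...] d12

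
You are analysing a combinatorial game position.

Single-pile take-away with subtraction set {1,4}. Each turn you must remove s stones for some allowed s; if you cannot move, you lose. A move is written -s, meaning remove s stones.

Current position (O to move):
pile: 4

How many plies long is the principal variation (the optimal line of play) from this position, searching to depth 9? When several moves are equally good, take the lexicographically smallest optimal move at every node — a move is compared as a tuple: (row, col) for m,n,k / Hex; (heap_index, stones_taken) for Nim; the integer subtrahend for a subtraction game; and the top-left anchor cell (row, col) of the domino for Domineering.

PV length from [4]: 1 ply

[4] O move#1: -1:-1/3, -4:+1/0*
[0] end (terminal -1, X#2); searched 4 to 9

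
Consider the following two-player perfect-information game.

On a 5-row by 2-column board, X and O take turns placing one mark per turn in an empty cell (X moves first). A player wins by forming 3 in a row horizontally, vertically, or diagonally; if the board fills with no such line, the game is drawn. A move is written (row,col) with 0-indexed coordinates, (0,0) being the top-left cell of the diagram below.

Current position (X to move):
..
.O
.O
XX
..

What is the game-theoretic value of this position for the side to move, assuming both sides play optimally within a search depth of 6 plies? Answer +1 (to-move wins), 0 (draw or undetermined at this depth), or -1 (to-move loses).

[../.O/.O/XX/..] X move#1: (0,0):-1/X./.O/.O/XX/.., (0,1):+0/.X/.O/.O/XX/..*, (1,0):-1/../XO/.O/XX/.., (2,0):-1/../.O/XO/XX/.., (4,0):-1/../.O/.O/XX/X., (4,1):-1/../.O/.O/XX/.X
[.X/.O/.O/XX/..] O move#2: (0,0):-1/OX/.O/.O/XX/.., (1,0):+0/.X/OO/.O/XX/..*, (2,0):+0/.X/.O/OO/XX/.., (4,0):+0/.X/.O/.O/XX/O., (4,1):-1/.X/.O/.O/XX/.O
[.X/OO/.O/XX/..] X move#3: (0,0):+0/XX/OO/.O/XX/..*, (2,0):+0/.X/OO/XO/XX/.., (4,0):+0/.X/OO/.O/XX/X., (4,1):+0/.X/OO/.O/XX/.X
[XX/OO/.O/XX/..] O move#4: (2,0):+0/XX/OO/OO/XX/..*, (4,0):+0/XX/OO/.O/XX/O., (4,1):+0/XX/OO/.O/XX/.O
[XX/OO/OO/XX/..] X move#5: (4,0):+0/XX/OO/OO/XX/X.*, (4,1):+0/XX/OO/OO/XX/.X
[XX/OO/OO/XX/X.] O move#6: (4,1):+0/XX/OO/OO/XX/XO*
[XX/OO/OO/XX/XO] end (terminal +0, X#7); searched ../.O/.O/XX/.. to 6

value(../.O/.O/XX/.., X) = 0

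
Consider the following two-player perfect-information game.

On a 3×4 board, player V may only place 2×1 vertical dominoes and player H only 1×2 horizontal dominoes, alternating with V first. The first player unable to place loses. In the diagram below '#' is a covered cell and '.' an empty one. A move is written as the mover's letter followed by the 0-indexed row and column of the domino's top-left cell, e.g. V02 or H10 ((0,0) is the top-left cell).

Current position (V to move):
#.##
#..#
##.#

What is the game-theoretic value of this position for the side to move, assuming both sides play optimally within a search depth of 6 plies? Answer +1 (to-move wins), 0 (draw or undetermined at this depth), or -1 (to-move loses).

value(#.##/#..#/##.#, V) = +1

ply 1, V at #.##/#..#/##.# | V01=+1→####/##.#/##.#*; V12=+1→#.##/#.##/####
ply 2: ####/##.#/##.# is terminal -1 (H); from #.##/#..#/##.# depth 6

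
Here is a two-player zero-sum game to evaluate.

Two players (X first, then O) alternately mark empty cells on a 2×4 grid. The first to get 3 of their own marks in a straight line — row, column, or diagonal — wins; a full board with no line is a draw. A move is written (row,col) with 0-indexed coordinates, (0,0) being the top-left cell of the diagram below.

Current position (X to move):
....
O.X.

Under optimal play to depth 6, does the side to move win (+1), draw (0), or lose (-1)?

value(..../O.X., X) = 0

p1 X@[..../O.X.]: (0,0)[X.../O.X.]+0* (0,1)[.X../O.X.]+0 (0,2)[..X./O.X.]+0 (0,3)[...X/O.X.]+0 (1,1)[..../OXX.]+0 (1,3)[..../O.XX]+0
p2 O@[X.../O.X.]: (0,1)[XO../O.X.]+0* (0,2)[X.O./O.X.]+0 (0,3)[X..O/O.X.]+0 (1,1)[X.../OOX.]+0 (1,3)[X.../O.XO]+0
p3 X@[XO../O.X.]: (0,2)[XOX./O.X.]+0* (0,3)[XO.X/O.X.]+0 (1,1)[XO../OXX.]+0 (1,3)[XO../O.XX]+0
p4 O@[XOX./O.X.]: (0,3)[XOXO/O.X.]+0* (1,1)[XOX./OOX.]+0 (1,3)[XOX./O.XO]+0
p5 X@[XOXO/O.X.]: (1,1)[XOXO/OXX.]+0* (1,3)[XOXO/O.XX]+0
p6 O@[XOXO/OXX.]: (1,3)[XOXO/OXXO]+0*
p7 X@[XOXO/OXXO] terminal +0; root [..../O.X.] d6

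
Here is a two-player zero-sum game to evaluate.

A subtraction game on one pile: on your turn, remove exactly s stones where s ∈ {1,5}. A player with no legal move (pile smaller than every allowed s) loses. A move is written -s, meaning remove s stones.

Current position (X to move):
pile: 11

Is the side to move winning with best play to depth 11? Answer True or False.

ply 1, X at 11 | -1=+1→10*; -5=+1→6
ply 2, O at 10 | -1=-1→9*; -5=-1→5
ply 3, X at 9 | -1=+1→8*; -5=+1→4
ply 4, O at 8 | -1=-1→7*; -5=-1→3
ply 5, X at 7 | -1=+1→6*; -5=+1→2
ply 6, O at 6 | -1=-1→5*; -5=-1→1
ply 7, X at 5 | -1=+1→4*; -5=+1→0
ply 8, O at 4 | -1=-1→3*
ply 9, X at 3 | -1=+1→2*
ply 10, O at 2 | -1=-1→1*
ply 11, X at 1 | -1=+1→0*
ply 12: 0 is terminal -1 (O); from 11 depth 11

X winning at [11]: True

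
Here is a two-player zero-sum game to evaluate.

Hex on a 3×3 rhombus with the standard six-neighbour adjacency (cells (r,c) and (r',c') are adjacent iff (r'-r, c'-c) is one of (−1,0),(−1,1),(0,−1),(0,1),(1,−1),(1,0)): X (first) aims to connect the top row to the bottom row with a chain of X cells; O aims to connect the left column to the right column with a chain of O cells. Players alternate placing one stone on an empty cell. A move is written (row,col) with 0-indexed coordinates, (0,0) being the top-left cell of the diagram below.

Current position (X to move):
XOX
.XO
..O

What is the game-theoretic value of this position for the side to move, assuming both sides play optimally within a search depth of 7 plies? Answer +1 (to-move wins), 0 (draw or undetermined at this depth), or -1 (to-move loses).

ply 1, X at XOX/.XO/..O | (1,0)=+1→XOX/XXO/..O*; (2,0)=+1→XOX/.XO/X.O; (2,1)=+1→XOX/.XO/.XO
ply 2, O at XOX/XXO/..O | (2,0)=-1→XOX/XXO/O.O*; (2,1)=-1→XOX/XXO/.OO
ply 3, X at XOX/XXO/O.O | (2,1)=+1→XOX/XXO/OXO*
ply 4: XOX/XXO/OXO is terminal -1 (O); from XOX/.XO/..O depth 7

value(XOX/.XO/..O, X) = +1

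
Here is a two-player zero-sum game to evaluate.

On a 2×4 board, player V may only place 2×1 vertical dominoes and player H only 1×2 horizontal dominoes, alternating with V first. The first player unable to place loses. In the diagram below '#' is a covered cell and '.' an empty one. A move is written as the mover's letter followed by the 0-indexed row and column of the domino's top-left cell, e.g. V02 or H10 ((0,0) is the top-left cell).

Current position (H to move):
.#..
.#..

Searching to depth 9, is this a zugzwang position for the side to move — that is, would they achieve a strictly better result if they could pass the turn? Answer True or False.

[.#../.#..] H move#1: H02:+1/.###/.#..*, H12:+1/.#../.###
[.###/.#..] V move#2: V00:-1/####/##..*
[####/##..] H move#3: H12:+1/####/####*
[####/####] end (terminal -1, V#4); searched .#../.#.. to 9
if H skipped the turn, V would face:
~ [.#../.#..] V move#1: V00:-1/##../##.., V02:+1/.##./.##.*, V03:+1/.#.#/.#.#
~ [.##./.##.] end (terminal -1, H#2); searched .#../.#.. to 9
compare (H): move=+1 vs pass=-1

zugzwang(.#../.#.., H) = False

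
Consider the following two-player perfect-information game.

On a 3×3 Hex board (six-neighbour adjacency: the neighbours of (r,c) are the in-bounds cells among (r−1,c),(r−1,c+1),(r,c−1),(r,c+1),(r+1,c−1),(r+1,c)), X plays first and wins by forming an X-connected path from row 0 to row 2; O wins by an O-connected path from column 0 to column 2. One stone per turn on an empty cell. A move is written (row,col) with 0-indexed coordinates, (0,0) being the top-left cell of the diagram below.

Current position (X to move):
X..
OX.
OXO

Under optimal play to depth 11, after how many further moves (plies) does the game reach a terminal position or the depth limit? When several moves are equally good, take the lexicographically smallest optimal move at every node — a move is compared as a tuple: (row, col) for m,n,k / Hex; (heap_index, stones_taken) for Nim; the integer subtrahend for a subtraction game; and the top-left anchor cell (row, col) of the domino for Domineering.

[X../OX./OXO] X move#1: (0,1):+1/XX./OX./OXO*, (0,2):+1/X.X/OX./OXO, (1,2):+1/X../OXX/OXO
[XX./OX./OXO] end (terminal -1, O#2); searched X../OX./OXO to 11

PV length from [X../OX./OXO]: 1 ply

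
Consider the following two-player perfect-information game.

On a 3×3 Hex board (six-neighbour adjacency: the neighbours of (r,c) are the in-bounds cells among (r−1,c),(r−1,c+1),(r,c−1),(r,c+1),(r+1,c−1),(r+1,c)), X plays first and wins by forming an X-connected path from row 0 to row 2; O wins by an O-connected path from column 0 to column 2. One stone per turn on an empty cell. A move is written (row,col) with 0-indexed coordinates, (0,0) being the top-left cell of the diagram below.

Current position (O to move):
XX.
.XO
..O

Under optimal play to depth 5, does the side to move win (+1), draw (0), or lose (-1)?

value(XX./.XO/..O, O) = -1

ply 1, O at XX./.XO/..O | (0,2)=-1→XXO/.XO/..O*; (1,0)=-1→XX./OXO/..O; (2,0)=-1→XX./.XO/O.O; (2,1)=-1→XX./.XO/.OO
ply 2, X at XXO/.XO/..O | (1,0)=+1→XXO/XXO/..O*; (2,0)=+1→XXO/.XO/X.O; (2,1)=+1→XXO/.XO/.XO
ply 3, O at XXO/XXO/..O | (2,0)=-1→XXO/XXO/O.O*; (2,1)=-1→XXO/XXO/.OO
ply 4, X at XXO/XXO/O.O | (2,1)=+1→XXO/XXO/OXO*
ply 5: XXO/XXO/OXO is terminal -1 (O); from XX./.XO/..O depth 5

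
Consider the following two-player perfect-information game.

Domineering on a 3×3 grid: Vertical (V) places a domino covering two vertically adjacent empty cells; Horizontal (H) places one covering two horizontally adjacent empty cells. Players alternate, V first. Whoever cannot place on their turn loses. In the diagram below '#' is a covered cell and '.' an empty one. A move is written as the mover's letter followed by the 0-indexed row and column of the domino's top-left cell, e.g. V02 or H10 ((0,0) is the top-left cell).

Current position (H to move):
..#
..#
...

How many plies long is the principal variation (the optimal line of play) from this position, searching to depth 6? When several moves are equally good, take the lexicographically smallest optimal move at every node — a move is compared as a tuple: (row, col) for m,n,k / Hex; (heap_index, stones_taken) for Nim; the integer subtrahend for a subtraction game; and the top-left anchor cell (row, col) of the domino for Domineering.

PV length from [..#/..#/...]: 1 ply

p1 H@[..#/..#/...]: H00[###/..#/...]-1 H10[..#/###/...]+1* H20[..#/..#/##.]-1 H21[..#/..#/.##]-1
p2 V@[..#/###/...] terminal -1; root [..#/..#/...] d6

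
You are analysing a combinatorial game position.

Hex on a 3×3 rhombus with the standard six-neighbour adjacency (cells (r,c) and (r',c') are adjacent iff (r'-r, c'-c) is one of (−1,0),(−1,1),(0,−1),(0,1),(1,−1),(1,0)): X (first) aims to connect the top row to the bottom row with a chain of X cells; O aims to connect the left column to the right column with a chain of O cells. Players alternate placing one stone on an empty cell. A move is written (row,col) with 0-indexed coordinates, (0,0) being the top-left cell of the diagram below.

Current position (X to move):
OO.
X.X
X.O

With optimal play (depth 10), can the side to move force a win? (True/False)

X winning at [OO./X.X/X.O]: True

p1 X@[OO./X.X/X.O]: (0,2)[OOX/X.X/X.O]+1* (1,1)[OO./XXX/X.O]-1 (2,1)[OO./X.X/XXO]-1
p2 O@[OOX/X.X/X.O]: (1,1)[OOX/XOX/X.O]-1* (2,1)[OOX/X.X/XOO]-1
p3 X@[OOX/XOX/X.O]: (2,1)[OOX/XOX/XXO]+1*
p4 O@[OOX/XOX/XXO] terminal -1; root [OO./X.X/X.O] d10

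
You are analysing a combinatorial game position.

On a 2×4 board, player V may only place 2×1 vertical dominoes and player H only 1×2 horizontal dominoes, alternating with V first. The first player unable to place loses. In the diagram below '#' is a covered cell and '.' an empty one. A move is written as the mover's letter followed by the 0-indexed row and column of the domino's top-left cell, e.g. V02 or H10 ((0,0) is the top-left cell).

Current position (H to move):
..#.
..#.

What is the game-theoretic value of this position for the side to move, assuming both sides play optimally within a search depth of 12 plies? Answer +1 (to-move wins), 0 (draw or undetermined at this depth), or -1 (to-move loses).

ply 1, H at ..#./..#. | H00=+1→###./..#.*; H10=+1→..#./###.
ply 2, V at ###./..#. | V03=-1→####/..##*
ply 3, H at ####/..## | H10=+1→####/####*
ply 4: ####/#### is terminal -1 (V); from ..#./..#. depth 12

value(..#./..#., H) = +1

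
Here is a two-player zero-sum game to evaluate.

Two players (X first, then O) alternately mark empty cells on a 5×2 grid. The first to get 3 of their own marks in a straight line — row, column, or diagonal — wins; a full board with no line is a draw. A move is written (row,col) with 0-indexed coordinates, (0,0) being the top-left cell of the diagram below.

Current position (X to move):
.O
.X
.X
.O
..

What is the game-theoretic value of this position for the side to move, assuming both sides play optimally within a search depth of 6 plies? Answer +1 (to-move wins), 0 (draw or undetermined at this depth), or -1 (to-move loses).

[.O/.X/.X/.O/..] X move#1: (0,0):+0/XO/.X/.X/.O/..*, (1,0):+0/.O/XX/.X/.O/.., (2,0):+0/.O/.X/XX/.O/.., (3,0):+0/.O/.X/.X/XO/.., (4,0):+0/.O/.X/.X/.O/X., (4,1):+0/.O/.X/.X/.O/.X
[XO/.X/.X/.O/..] O move#2: (1,0):+0/XO/OX/.X/.O/..*, (2,0):+0/XO/.X/OX/.O/.., (3,0):+0/XO/.X/.X/OO/.., (4,0):+0/XO/.X/.X/.O/O., (4,1):+0/XO/.X/.X/.O/.O
[XO/OX/.X/.O/..] X move#3: (2,0):+0/XO/OX/XX/.O/..*, (3,0):+0/XO/OX/.X/XO/.., (4,0):+0/XO/OX/.X/.O/X., (4,1):+0/XO/OX/.X/.O/.X
[XO/OX/XX/.O/..] O move#4: (3,0):+0/XO/OX/XX/OO/..*, (4,0):+0/XO/OX/XX/.O/O., (4,1):+0/XO/OX/XX/.O/.O
[XO/OX/XX/OO/..] X move#5: (4,0):+0/XO/OX/XX/OO/X.*, (4,1):+0/XO/OX/XX/OO/.X
[XO/OX/XX/OO/X.] O move#6: (4,1):+0/XO/OX/XX/OO/XO*
[XO/OX/XX/OO/XO] end (terminal +0, X#7); searched .O/.X/.X/.O/.. to 6

value(.O/.X/.X/.O/.., X) = 0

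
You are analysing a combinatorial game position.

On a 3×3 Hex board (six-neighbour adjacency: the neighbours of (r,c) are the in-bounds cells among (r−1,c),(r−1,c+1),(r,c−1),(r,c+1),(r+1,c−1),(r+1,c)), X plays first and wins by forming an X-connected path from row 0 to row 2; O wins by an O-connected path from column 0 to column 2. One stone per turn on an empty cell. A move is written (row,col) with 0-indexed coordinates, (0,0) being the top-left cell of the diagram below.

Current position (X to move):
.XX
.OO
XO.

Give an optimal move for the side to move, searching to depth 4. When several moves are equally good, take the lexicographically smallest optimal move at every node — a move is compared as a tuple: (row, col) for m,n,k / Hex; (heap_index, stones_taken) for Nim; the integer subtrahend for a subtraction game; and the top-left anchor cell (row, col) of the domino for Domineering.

[.XX/.OO/XO.] X move#1: (0,0):-1/XXX/.OO/XO., (1,0):+1/.XX/XOO/XO.*, (2,2):-1/.XX/.OO/XOX
[.XX/XOO/XO.] end (terminal -1, O#2); searched .XX/.OO/XO. to 4

X's best at [.XX/.OO/XO.]: (1,0)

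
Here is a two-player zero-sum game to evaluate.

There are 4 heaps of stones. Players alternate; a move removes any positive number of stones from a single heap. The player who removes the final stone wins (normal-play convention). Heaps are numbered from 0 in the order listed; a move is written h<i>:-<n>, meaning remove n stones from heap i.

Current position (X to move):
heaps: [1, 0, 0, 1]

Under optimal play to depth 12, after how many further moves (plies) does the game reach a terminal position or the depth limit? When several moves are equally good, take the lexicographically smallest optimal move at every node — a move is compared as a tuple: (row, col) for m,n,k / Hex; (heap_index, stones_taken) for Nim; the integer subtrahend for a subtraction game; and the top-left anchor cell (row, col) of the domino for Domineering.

PV length from [(1,0,0,1)]: 2 plies

ply 1, X at (1,0,0,1) | h0:-1=-1→(0,0,0,1)*; h3:-1=-1→(1,0,0,0)
ply 2, O at (0,0,0,1) | h3:-1=+1→(0,0,0,0)*
ply 3: (0,0,0,0) is terminal -1 (X); from (1,0,0,1) depth 12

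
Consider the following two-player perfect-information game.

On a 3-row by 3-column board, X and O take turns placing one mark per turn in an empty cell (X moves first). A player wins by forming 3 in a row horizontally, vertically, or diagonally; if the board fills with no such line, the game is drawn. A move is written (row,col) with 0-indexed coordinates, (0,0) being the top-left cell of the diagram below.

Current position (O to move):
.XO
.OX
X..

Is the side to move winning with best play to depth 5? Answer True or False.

[.XO/.OX/X..] O move#1: (0,0):+0/OXO/.OX/X..*, (1,0):+0/.XO/OOX/X.., (2,1):+0/.XO/.OX/XO., (2,2):+0/.XO/.OX/X.O
[OXO/.OX/X..] X move#2: (1,0):-1/OXO/XOX/X.., (2,1):-1/OXO/.OX/XX., (2,2):+0/OXO/.OX/X.X*
[OXO/.OX/X.X] O move#3: (1,0):-1/OXO/OOX/X.X, (2,1):+0/OXO/.OX/XOX*
[OXO/.OX/XOX] X move#4: (1,0):+0/OXO/XOX/XOX*
[OXO/XOX/XOX] end (terminal +0, O#5); searched .XO/.OX/X.. to 5

O winning at [.XO/.OX/X..]: False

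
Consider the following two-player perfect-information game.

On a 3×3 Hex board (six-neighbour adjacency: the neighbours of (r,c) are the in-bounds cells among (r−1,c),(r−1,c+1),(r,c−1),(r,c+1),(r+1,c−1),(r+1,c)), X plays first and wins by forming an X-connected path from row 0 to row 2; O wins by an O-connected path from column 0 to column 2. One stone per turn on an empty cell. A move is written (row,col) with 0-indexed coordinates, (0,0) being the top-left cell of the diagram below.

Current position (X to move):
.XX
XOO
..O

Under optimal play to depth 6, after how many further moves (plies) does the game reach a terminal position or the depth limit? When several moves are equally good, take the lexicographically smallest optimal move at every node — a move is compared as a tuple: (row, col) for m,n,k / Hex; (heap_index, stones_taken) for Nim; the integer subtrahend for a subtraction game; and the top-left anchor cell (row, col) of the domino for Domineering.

p1 X@[.XX/XOO/..O]: (0,0)[XXX/XOO/..O]-1 (2,0)[.XX/XOO/X.O]+1* (2,1)[.XX/XOO/.XO]-1
p2 O@[.XX/XOO/X.O] terminal -1; root [.XX/XOO/..O] d6

PV length from [.XX/XOO/..O]: 1 ply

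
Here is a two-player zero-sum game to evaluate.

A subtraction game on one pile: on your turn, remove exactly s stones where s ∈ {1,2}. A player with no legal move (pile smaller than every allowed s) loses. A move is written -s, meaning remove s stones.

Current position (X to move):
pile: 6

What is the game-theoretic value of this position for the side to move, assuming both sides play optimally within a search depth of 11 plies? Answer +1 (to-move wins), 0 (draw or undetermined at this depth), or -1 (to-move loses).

p1 X@[6]: -1[5]-1* -2[4]-1
p2 O@[5]: -1[4]-1 -2[3]+1*
p3 X@[3]: -1[2]-1* -2[1]-1
p4 O@[2]: -1[1]-1 -2[0]+1*
p5 X@[0] terminal -1; root [6] d11

value(6, X) = -1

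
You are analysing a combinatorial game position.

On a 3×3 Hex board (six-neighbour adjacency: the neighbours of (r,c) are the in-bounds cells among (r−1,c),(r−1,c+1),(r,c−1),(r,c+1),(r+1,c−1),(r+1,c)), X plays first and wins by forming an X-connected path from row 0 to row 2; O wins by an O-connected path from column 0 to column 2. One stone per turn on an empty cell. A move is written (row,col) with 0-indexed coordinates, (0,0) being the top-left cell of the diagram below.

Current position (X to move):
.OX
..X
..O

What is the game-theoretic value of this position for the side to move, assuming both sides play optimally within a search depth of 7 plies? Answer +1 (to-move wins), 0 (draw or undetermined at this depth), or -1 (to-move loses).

ply 1, X at .OX/..X/..O | (0,0)=+1→XOX/..X/..O*; (1,0)=+1→.OX/X.X/..O; (1,1)=+1→.OX/.XX/..O; (2,0)=+1→.OX/..X/X.O; (2,1)=+1→.OX/..X/.XO
ply 2, O at XOX/..X/..O | (1,0)=-1→XOX/O.X/..O*; (1,1)=-1→XOX/.OX/..O; (2,0)=-1→XOX/..X/O.O; (2,1)=-1→XOX/..X/.OO
ply 3, X at XOX/O.X/..O | (1,1)=+1→XOX/OXX/..O*; (2,0)=+1→XOX/O.X/X.O; (2,1)=+1→XOX/O.X/.XO
ply 4, O at XOX/OXX/..O | (2,0)=-1→XOX/OXX/O.O*; (2,1)=-1→XOX/OXX/.OO
ply 5, X at XOX/OXX/O.O | (2,1)=+1→XOX/OXX/OXO*
ply 6: XOX/OXX/OXO is terminal -1 (O); from .OX/..X/..O depth 7

value(.OX/..X/..O, X) = +1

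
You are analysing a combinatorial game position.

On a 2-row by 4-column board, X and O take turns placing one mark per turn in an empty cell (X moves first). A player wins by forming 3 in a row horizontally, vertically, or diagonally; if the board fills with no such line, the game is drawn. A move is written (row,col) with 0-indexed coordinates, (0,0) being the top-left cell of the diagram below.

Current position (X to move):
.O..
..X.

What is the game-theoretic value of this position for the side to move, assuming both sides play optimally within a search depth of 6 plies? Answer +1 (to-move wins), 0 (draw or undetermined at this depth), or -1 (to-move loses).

value(.O../..X., X) = +1

[.O../..X.] X move#1: (0,0):+0/XO../..X., (0,2):+0/.OX./..X., (0,3):+0/.O.X/..X., (1,0):+0/.O../X.X., (1,1):+1/.O../.XX.*, (1,3):+0/.O../..XX
[.O../.XX.] O move#2: (0,0):-1/OO../.XX.*, (0,2):-1/.OO./.XX., (0,3):-1/.O.O/.XX., (1,0):-1/.O../OXX., (1,3):-1/.O../.XXO
[OO../.XX.] X move#3: (0,2):+1/OOX./.XX.*, (0,3):-1/OO.X/.XX., (1,0):+1/OO../XXX., (1,3):+1/OO../.XXX
[OOX./.XX.] O move#4: (0,3):-1/OOXO/.XX.*, (1,0):-1/OOX./OXX., (1,3):-1/OOX./.XXO
[OOXO/.XX.] X move#5: (1,0):+1/OOXO/XXX.*, (1,3):+1/OOXO/.XXX
[OOXO/XXX.] end (terminal -1, O#6); searched .O../..X. to 6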